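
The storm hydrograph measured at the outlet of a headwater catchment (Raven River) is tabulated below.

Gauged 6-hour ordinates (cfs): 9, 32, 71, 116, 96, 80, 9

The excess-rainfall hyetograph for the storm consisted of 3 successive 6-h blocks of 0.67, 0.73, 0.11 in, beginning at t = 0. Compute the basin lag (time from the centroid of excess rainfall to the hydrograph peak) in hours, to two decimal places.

t_L ≈ 11.23 h

Centroid of excess rainfall: t_c = Σ P_i·t̄_i / ΣP_i = 6.7748 h (block centres at 3, 9, 15 h).
Hydrograph peak occurs at t = 18 h, so basin lag t_L = 18 − 6.7748 = 11.23 h.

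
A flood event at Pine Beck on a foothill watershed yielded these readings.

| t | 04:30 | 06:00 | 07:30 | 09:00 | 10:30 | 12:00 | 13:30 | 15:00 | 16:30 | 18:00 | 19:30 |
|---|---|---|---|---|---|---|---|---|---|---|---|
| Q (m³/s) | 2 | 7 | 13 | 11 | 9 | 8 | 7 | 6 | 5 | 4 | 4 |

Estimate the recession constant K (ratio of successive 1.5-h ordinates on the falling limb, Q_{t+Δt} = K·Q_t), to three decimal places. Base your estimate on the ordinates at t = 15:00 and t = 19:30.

K ≈ 0.874

Using the recession-limb readings at t = 15:00 and t = 19:30: Q falls from 6 to 4 m³/s over 3 intervals.
K = (Q₂/Q₁)^(1/3) = (4/6)^(1/3) = 0.874.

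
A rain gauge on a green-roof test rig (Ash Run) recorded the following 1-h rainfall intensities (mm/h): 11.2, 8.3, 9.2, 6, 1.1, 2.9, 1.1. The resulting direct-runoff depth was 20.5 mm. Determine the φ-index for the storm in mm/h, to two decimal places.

Only the 4 blocks with intensity above φ contribute runoff: 11.2, 8.3, 9.2, 6 mm/h.
Σ(I−φ)·Δt = d  ⇒  (11.2+8.3+9.2+6 − 4φ)·1 = 20.5
φ = (34.70 − 20.5/1) / 4 = 3.55 mm/h.

φ ≈ 3.55 mm/h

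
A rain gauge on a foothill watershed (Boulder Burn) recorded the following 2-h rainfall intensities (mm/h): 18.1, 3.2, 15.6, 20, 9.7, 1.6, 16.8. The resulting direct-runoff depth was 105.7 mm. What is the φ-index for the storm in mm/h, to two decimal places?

φ ≈ 5.47 mm/h

Only the 5 blocks with intensity above φ contribute runoff: 18.1, 15.6, 20, 9.7, 16.8 mm/h.
Σ(I−φ)·Δt = d  ⇒  (18.1+15.6+20+9.7+16.8 − 5φ)·2 = 105.7
φ = (80.20 − 105.7/2) / 5 = 5.47 mm/h.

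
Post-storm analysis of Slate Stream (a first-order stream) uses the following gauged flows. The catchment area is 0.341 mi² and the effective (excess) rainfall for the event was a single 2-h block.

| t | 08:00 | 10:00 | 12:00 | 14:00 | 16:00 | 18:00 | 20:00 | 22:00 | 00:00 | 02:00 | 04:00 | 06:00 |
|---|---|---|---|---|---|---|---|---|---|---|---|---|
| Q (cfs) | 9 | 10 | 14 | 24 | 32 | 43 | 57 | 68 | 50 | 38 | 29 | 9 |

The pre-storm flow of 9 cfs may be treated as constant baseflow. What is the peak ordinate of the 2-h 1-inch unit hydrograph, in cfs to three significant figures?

Direct runoff: 0.0, 1.0, 5.0, 15.0, 23.0, 34.0, 48.0, 59.0, 41.0, 29.0, 20.0, 0.0 cfs; ΣQ_DR = 275.0 cfs, peak = 59.0 cfs.
Runoff depth d = ΣQ_DR·Δt / A = 275.0 × 7200 / (0.341 mi²) = 2.499 in.
The 1-inch UH is the DRH scaled by (1 in)/d, so U_p = 59.0 × 1/2.499 = 23.6 cfs.

U_p ≈ 23.6 cfs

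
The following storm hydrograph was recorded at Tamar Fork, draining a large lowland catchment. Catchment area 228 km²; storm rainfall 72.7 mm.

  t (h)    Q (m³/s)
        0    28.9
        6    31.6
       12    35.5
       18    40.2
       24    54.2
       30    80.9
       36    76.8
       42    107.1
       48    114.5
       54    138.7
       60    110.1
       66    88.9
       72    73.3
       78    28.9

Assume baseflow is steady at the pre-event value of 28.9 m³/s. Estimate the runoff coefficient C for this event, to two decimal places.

C ≈ 0.79

ΣQ_DR = 605.0 m³/s; V = ΣQ_DR·Δt = 1.307 × 10^7 m³.
Runoff depth d = V / A = 57.32 mm.
C = d / P = 57.32 / 72.7 = 0.79.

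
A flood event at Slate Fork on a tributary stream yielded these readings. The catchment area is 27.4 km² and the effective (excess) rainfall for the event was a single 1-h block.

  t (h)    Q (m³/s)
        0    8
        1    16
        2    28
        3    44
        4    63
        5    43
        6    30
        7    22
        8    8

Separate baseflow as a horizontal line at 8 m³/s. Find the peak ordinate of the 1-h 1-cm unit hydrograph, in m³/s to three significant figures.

U_p ≈ 22.0 m³/s

Direct runoff: 0.0, 8.0, 20.0, 36.0, 55.0, 35.0, 22.0, 14.0, 0.0 m³/s; ΣQ_DR = 190.0 m³/s, peak = 55.0 m³/s.
Runoff depth d = ΣQ_DR·Δt / A = 190.0 × 3600 / (27.4 km²) = 24.96 mm.
The 1-cm UH is the DRH scaled by (10 mm)/d, so U_p = 55.0 × 10/24.96 = 22.0 m³/s.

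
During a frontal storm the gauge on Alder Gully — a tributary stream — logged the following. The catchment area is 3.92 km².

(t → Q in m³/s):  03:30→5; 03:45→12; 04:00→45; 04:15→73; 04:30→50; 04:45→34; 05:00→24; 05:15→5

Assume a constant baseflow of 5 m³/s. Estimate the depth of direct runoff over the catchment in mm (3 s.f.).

Direct runoff: 0.0, 7.0, 40.0, 68.0, 45.0, 29.0, 19.0, 0.0 m³/s; ΣQ_DR = 208.0 m³/s.
V = ΣQ_DR · Δt = 208.0 × 900 s = 1.872 × 10^5 m³.
Over A = 3.92 km², depth = V / A = 47.8 mm.

d ≈ 47.8 mm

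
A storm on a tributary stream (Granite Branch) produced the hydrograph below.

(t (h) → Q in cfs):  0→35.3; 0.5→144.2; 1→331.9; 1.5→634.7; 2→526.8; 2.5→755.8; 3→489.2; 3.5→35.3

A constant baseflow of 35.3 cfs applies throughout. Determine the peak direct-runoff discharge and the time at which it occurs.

Subtracting baseflow gives direct-runoff ordinates: 0.0, 108.9, 296.6, 599.4, 491.5, 720.5, 453.9, 0.0 cfs.
The maximum is 720.5 cfs, occurring at the reading for t = 2.5 h.

Q_p = 720.5 cfs at t = 2.5 h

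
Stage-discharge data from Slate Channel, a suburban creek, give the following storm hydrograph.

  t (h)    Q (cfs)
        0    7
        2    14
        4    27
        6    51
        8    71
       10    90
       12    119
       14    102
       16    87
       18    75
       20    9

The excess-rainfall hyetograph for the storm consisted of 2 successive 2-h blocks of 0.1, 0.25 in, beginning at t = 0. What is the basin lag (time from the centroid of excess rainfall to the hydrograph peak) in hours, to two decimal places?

t_L ≈ 9.57 h

Centroid of excess rainfall: t_c = Σ P_i·t̄_i / ΣP_i = 2.4286 h (block centres at 1, 3 h).
Hydrograph peak occurs at t = 12 h, so basin lag t_L = 12 − 2.4286 = 9.57 h.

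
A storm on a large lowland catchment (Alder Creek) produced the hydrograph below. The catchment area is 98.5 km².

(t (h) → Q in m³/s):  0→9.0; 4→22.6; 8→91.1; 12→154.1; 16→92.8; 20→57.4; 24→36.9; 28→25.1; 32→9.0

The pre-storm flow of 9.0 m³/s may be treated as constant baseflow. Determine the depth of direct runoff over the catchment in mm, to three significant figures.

Direct runoff: 0.0, 13.6, 82.1, 145.1, 83.8, 48.4, 27.9, 16.1, 0.0 m³/s; ΣQ_DR = 417.0 m³/s.
V = ΣQ_DR · Δt = 417.0 × 14400 s = 6.005 × 10^6 m³.
Over A = 98.5 km², depth = V / A = 61.0 mm.

d ≈ 61.0 mm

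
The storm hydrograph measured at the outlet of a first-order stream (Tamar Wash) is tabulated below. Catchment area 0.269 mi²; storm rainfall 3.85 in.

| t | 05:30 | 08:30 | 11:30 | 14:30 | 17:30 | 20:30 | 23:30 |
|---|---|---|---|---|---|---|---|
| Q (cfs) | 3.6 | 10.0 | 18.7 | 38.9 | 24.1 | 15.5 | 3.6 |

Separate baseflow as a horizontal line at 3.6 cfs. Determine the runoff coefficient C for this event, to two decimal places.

ΣQ_DR = 89.20 cfs; V = ΣQ_DR·Δt = 9.634 × 10^5 ft³.
Runoff depth d = V / A = 1.542 in.
C = d / P = 1.542 / 3.85 = 0.40.

C ≈ 0.40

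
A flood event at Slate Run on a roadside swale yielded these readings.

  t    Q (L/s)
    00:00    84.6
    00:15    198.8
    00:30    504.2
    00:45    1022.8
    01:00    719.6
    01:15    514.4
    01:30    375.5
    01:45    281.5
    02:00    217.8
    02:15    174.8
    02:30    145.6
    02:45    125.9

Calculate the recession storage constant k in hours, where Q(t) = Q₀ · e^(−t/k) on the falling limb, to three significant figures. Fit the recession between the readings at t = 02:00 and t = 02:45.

k ≈ 1.37 h

On the falling limb, Q drops from 217.8 to 125.9 L/s between t = 02:00 and t = 02:45 (Δt = 0.75 h).
k = −Δt / ln(Q₂/Q₁) = −0.75 / ln(125.9/217.8) = 1.37 h.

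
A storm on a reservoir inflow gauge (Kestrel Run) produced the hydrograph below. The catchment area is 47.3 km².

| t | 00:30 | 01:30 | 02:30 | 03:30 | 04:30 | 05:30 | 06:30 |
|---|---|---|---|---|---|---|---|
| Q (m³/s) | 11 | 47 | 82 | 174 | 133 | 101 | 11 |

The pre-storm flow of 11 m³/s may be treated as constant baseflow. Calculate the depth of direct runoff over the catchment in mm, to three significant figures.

d ≈ 36.7 mm

Direct runoff: 0.0, 36.0, 71.0, 163.0, 122.0, 90.0, 0.0 m³/s; ΣQ_DR = 482.0 m³/s.
V = ΣQ_DR · Δt = 482.0 × 3600 s = 1.735 × 10^6 m³.
Over A = 47.3 km², depth = V / A = 36.7 mm.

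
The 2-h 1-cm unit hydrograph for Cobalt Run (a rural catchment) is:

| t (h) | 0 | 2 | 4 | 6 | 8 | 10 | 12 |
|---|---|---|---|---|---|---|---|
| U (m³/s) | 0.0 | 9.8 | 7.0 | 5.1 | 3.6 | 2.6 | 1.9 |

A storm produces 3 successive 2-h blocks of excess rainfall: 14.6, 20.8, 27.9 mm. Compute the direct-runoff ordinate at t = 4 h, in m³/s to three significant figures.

Q ≈ 30.6 m³/s

By discrete convolution, Q_j = Σ (P_i / 10 mm) · U_{j−i}.
At t = 4 h (j=2): Q = (14.6/10)·7.0 + (20.8/10)·9.8 + (27.9/10)·0.0 = 30.6 m³/s.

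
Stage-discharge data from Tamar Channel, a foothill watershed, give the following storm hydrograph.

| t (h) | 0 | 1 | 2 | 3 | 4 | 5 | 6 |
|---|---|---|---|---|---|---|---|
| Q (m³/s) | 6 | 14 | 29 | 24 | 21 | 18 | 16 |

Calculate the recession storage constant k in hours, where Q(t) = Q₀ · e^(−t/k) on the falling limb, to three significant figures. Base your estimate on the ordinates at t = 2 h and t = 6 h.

On the falling limb, Q drops from 29 to 16 m³/s between t = 2 h and t = 6 h (Δt = 4 h).
k = −Δt / ln(Q₂/Q₁) = −4 / ln(16/29) = 6.73 h.

k ≈ 6.73 h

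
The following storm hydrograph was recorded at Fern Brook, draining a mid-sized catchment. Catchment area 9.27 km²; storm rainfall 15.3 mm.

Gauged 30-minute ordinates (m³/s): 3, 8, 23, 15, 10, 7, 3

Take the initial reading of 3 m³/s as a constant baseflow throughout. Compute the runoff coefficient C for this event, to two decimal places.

C ≈ 0.61

ΣQ_DR = 48.00 m³/s; V = ΣQ_DR·Δt = 86400 m³.
Runoff depth d = V / A = 9.320 mm.
C = d / P = 9.320 / 15.3 = 0.61.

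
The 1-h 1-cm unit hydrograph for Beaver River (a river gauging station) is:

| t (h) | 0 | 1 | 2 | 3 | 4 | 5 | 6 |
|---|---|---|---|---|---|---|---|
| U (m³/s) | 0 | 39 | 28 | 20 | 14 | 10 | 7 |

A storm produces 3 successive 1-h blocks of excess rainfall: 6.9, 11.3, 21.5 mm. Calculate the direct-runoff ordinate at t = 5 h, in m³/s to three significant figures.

Q ≈ 65.7 m³/s

By discrete convolution, Q_j = Σ (P_i / 10 mm) · U_{j−i}.
At t = 5 h (j=5): Q = (6.9/10)·10 + (11.3/10)·14 + (21.5/10)·20 = 65.7 m³/s.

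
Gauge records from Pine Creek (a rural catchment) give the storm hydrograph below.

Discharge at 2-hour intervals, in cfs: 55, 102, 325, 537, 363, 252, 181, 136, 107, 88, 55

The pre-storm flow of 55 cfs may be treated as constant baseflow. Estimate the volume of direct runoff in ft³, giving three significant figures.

Direct-runoff ordinates (Q − Q_b): 0.0, 47.0, 270.0, 482.0, 308.0, 197.0, 126.0, 81.0, 52.0, 33.0, 0.0 cfs.
ΣQ_DR = 1596 cfs.
With Δt = 2 h = 7200 s, V = ΣQ_DR · Δt = 1596 × 7200 = 1.15 × 10^7 ft³.

V ≈ 1.15 × 10^7 ft³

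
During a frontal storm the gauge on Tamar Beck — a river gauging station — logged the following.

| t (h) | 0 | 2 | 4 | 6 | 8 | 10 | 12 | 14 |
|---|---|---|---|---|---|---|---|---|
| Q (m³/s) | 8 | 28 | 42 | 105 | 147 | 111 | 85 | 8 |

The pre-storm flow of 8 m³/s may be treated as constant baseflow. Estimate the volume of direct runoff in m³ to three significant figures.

Direct-runoff ordinates (Q − Q_b): 0.0, 20.0, 34.0, 97.0, 139.0, 103.0, 77.0, 0.0 m³/s.
ΣQ_DR = 470.0 m³/s.
With Δt = 2 h = 7200 s, V = ΣQ_DR · Δt = 470.0 × 7200 = 3.38 × 10^6 m³.

V ≈ 3.38 × 10^6 m³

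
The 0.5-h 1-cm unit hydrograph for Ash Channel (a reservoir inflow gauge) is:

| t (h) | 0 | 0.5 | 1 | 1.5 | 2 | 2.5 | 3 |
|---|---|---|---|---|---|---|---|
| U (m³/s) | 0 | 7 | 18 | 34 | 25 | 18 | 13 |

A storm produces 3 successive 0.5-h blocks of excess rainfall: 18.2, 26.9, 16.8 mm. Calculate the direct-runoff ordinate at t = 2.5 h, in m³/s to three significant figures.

By discrete convolution, Q_j = Σ (P_i / 10 mm) · U_{j−i}.
At t = 2.5 h (j=5): Q = (18.2/10)·18 + (26.9/10)·25 + (16.8/10)·34 = 157 m³/s.

Q ≈ 157 m³/s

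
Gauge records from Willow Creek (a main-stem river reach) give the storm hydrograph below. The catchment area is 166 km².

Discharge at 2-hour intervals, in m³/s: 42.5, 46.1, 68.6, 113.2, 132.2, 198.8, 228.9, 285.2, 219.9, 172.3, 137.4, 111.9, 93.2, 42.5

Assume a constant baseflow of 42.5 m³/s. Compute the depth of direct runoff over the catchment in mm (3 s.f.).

d ≈ 56.3 mm

Direct runoff: 0.0, 3.6, 26.1, 70.7, 89.7, 156.3, 186.4, 242.7, 177.4, 129.8, 94.9, 69.4, 50.7, 0.0 m³/s; ΣQ_DR = 1298 m³/s.
V = ΣQ_DR · Δt = 1298 × 7200 s = 9.343 × 10^6 m³.
Over A = 166 km², depth = V / A = 56.3 mm.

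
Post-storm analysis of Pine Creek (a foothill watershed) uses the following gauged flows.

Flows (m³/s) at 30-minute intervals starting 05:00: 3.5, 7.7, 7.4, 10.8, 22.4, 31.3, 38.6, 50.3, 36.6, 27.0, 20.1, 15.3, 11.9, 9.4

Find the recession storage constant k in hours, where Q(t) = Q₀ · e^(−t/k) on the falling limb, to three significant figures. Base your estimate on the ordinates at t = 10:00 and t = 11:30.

On the falling limb, Q drops from 20.1 to 9.4 m³/s between t = 10:00 and t = 11:30 (Δt = 1.5 h).
k = −Δt / ln(Q₂/Q₁) = −1.5 / ln(9.4/20.1) = 1.97 h.

k ≈ 1.97 h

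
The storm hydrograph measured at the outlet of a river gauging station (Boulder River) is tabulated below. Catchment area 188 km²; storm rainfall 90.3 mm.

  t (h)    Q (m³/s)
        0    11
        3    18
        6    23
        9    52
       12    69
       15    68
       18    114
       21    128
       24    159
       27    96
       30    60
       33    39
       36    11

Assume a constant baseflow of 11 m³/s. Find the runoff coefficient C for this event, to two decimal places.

ΣQ_DR = 705.0 m³/s; V = ΣQ_DR·Δt = 7.614 × 10^6 m³.
Runoff depth d = V / A = 40.50 mm.
C = d / P = 40.50 / 90.3 = 0.45.

C ≈ 0.45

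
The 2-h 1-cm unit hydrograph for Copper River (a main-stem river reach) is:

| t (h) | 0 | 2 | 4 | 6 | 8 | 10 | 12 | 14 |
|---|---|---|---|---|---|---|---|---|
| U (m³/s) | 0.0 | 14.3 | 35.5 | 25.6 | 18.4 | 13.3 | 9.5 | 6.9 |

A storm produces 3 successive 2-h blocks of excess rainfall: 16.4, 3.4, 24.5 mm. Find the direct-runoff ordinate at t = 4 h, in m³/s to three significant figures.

By discrete convolution, Q_j = Σ (P_i / 10 mm) · U_{j−i}.
At t = 4 h (j=2): Q = (16.4/10)·35.5 + (3.4/10)·14.3 + (24.5/10)·0.0 = 63.1 m³/s.

Q ≈ 63.1 m³/s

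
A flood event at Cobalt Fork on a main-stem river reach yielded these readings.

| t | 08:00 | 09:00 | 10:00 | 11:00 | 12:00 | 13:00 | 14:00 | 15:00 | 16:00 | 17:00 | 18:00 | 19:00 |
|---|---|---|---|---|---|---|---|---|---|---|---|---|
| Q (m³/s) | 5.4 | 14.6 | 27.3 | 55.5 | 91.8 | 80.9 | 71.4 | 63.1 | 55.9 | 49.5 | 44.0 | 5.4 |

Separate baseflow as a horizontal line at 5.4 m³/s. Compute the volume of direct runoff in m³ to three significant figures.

Direct-runoff ordinates (Q − Q_b): 0.0, 9.2, 21.9, 50.1, 86.4, 75.5, 66.0, 57.7, 50.5, 44.1, 38.6, 0.0 m³/s.
ΣQ_DR = 500.0 m³/s.
With Δt = 1 h = 3600 s, V = ΣQ_DR · Δt = 500.0 × 3600 = 1.80 × 10^6 m³.

V ≈ 1.80 × 10^6 m³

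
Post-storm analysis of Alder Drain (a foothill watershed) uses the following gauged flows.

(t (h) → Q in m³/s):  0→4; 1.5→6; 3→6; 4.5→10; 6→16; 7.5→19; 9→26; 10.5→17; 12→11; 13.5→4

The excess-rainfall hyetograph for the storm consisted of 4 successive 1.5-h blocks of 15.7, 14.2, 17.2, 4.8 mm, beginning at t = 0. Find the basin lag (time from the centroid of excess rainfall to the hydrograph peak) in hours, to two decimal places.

Centroid of excess rainfall: t_c = Σ P_i·t̄_i / ΣP_i = 2.5708 h (block centres at 0.75, 2.25, 3.75, 5.25 h).
Hydrograph peak occurs at t = 9 h, so basin lag t_L = 9 − 2.5708 = 6.43 h.

t_L ≈ 6.43 h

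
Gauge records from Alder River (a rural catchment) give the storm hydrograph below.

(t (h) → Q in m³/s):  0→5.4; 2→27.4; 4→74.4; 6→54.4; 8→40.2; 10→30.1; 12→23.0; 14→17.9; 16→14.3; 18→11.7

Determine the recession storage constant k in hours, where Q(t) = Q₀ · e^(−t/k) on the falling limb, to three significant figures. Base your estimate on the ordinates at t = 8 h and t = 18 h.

On the falling limb, Q drops from 40.2 to 11.7 m³/s between t = 8 h and t = 18 h (Δt = 10 h).
k = −Δt / ln(Q₂/Q₁) = −10 / ln(11.7/40.2) = 8.10 h.

k ≈ 8.10 h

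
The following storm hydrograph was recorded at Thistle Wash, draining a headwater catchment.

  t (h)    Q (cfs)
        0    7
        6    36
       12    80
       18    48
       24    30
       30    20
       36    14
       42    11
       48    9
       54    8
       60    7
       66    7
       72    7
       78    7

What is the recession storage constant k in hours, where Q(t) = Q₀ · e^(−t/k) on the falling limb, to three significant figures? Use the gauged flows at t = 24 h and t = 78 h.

k ≈ 37.1 h

On the falling limb, Q drops from 30 to 7 cfs between t = 24 h and t = 78 h (Δt = 54 h).
k = −Δt / ln(Q₂/Q₁) = −54 / ln(7/30) = 37.1 h.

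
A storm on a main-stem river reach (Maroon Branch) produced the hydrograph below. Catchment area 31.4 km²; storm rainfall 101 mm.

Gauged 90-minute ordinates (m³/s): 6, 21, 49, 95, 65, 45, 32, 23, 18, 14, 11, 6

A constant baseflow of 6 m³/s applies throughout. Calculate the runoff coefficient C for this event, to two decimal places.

ΣQ_DR = 313.0 m³/s; V = ΣQ_DR·Δt = 1.690 × 10^6 m³.
Runoff depth d = V / A = 53.83 mm.
C = d / P = 53.83 / 101 = 0.53.

C ≈ 0.53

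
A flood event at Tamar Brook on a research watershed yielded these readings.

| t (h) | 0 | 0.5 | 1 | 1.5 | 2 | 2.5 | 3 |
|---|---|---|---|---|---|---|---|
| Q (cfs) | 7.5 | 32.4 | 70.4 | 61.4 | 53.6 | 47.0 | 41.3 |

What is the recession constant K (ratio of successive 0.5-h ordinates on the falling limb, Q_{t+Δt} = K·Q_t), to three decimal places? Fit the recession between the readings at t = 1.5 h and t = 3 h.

K ≈ 0.876

Using the recession-limb readings at t = 1.5 h and t = 3 h: Q falls from 61.4 to 41.3 cfs over 3 intervals.
K = (Q₂/Q₁)^(1/3) = (41.3/61.4)^(1/3) = 0.876.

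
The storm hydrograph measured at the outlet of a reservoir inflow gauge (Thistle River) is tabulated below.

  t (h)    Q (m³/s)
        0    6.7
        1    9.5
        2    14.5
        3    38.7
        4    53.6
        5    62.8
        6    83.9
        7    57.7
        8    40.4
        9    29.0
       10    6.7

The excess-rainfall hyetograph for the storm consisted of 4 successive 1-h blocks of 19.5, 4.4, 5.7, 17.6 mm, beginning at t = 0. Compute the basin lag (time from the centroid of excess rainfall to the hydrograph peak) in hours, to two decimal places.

t_L ≈ 4.05 h

Centroid of excess rainfall: t_c = Σ P_i·t̄_i / ΣP_i = 1.9534 h (block centres at 0.5, 1.5, 2.5, 3.5 h).
Hydrograph peak occurs at t = 6 h, so basin lag t_L = 6 − 1.9534 = 4.05 h.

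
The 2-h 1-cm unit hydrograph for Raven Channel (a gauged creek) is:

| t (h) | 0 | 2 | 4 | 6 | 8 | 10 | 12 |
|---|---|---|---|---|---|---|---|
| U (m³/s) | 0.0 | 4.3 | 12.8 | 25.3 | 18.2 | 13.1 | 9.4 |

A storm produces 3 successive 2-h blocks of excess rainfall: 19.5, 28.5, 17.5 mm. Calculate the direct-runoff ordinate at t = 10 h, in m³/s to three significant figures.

Q ≈ 122 m³/s

By discrete convolution, Q_j = Σ (P_i / 10 mm) · U_{j−i}.
At t = 10 h (j=5): Q = (19.5/10)·13.1 + (28.5/10)·18.2 + (17.5/10)·25.3 = 122 m³/s.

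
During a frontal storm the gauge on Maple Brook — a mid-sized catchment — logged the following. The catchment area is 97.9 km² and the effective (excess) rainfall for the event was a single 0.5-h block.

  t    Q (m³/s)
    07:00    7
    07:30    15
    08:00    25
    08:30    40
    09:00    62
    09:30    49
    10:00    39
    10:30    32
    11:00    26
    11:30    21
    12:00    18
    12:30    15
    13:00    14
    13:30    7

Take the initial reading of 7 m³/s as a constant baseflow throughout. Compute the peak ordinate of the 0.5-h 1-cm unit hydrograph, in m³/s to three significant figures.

U_p ≈ 110 m³/s

Direct runoff: 0.0, 8.0, 18.0, 33.0, 55.0, 42.0, 32.0, 25.0, 19.0, 14.0, 11.0, 8.0, 7.0, 0.0 m³/s; ΣQ_DR = 272.0 m³/s, peak = 55.0 m³/s.
Runoff depth d = ΣQ_DR·Δt / A = 272.0 × 1800 / (97.9 km²) = 5.001 mm.
The 1-cm UH is the DRH scaled by (10 mm)/d, so U_p = 55.0 × 10/5.001 = 110 m³/s.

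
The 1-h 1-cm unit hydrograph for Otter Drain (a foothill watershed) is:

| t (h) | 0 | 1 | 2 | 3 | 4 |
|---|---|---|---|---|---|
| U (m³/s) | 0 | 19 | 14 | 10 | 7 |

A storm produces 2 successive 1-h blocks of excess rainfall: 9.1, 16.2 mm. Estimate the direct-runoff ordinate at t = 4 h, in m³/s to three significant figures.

Q ≈ 22.6 m³/s

By discrete convolution, Q_j = Σ (P_i / 10 mm) · U_{j−i}.
At t = 4 h (j=4): Q = (9.1/10)·7 + (16.2/10)·10 = 22.6 m³/s.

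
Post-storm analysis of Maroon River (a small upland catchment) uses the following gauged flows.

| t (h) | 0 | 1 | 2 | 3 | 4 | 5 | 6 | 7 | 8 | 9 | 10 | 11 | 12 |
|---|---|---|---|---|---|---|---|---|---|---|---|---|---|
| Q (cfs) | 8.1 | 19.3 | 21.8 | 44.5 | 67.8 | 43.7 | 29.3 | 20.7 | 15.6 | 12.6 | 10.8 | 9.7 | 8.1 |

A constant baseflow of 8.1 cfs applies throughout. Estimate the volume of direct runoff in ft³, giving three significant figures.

V ≈ 7.44 × 10^5 ft³

Direct-runoff ordinates (Q − Q_b): 0.0, 11.2, 13.7, 36.4, 59.7, 35.6, 21.2, 12.6, 7.5, 4.5, 2.7, 1.6, 0.0 cfs.
ΣQ_DR = 206.7 cfs.
With Δt = 1 h = 3600 s, V = ΣQ_DR · Δt = 206.7 × 3600 = 7.44 × 10^5 ft³.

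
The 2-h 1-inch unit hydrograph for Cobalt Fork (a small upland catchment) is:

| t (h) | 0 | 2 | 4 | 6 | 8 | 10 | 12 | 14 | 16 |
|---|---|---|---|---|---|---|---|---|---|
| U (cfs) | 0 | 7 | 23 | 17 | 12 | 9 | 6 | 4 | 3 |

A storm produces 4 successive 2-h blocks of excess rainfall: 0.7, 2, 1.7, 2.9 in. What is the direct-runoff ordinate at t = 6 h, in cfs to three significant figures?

Q ≈ 69.8 cfs

By discrete convolution, Q_j = Σ (P_i / 1 in) · U_{j−i}.
At t = 6 h (j=3): Q = (0.7/1)·17 + (2/1)·23 + (1.7/1)·7 + (2.9/1)·0 = 69.8 cfs.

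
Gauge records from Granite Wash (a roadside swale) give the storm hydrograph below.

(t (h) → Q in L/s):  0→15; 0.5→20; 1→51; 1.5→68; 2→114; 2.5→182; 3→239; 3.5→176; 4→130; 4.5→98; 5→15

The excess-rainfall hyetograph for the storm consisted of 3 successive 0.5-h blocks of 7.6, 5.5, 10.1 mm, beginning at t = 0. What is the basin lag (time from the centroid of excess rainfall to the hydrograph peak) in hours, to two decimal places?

t_L ≈ 2.20 h

Centroid of excess rainfall: t_c = Σ P_i·t̄_i / ΣP_i = 0.8039 h (block centres at 0.25, 0.75, 1.25 h).
Hydrograph peak occurs at t = 3 h, so basin lag t_L = 3 − 0.8039 = 2.20 h.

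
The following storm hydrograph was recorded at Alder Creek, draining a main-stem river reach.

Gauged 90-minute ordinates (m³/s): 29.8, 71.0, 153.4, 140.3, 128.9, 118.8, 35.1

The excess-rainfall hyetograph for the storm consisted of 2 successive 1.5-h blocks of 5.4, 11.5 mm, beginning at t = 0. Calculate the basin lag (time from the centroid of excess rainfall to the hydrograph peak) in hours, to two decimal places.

t_L ≈ 1.23 h

Centroid of excess rainfall: t_c = Σ P_i·t̄_i / ΣP_i = 1.7707 h (block centres at 0.75, 2.25 h).
Hydrograph peak occurs at t = 3 h, so basin lag t_L = 3 − 1.7707 = 1.23 h.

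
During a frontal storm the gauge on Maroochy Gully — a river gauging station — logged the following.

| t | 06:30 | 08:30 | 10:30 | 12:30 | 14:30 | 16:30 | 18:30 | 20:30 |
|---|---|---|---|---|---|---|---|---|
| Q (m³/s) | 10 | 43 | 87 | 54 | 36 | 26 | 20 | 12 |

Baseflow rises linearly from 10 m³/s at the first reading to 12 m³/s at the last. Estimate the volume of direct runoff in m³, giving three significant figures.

Direct-runoff ordinates (Q − Q_b): 0.00, 32.71, 76.43, 43.14, 24.86, 14.57, 8.29, 0.00 m³/s.
ΣQ_DR = 200.0 m³/s.
With Δt = 2 h = 7200 s, V = ΣQ_DR · Δt = 200.0 × 7200 = 1.44 × 10^6 m³.

V ≈ 1.44 × 10^6 m³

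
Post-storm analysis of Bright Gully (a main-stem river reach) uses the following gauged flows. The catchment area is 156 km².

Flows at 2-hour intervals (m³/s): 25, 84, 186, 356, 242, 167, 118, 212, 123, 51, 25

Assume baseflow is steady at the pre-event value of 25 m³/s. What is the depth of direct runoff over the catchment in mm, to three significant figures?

Direct runoff: 0.0, 59.0, 161.0, 331.0, 217.0, 142.0, 93.0, 187.0, 98.0, 26.0, 0.0 m³/s; ΣQ_DR = 1314 m³/s.
V = ΣQ_DR · Δt = 1314 × 7200 s = 9.461 × 10^6 m³.
Over A = 156 km², depth = V / A = 60.6 mm.

d ≈ 60.6 mm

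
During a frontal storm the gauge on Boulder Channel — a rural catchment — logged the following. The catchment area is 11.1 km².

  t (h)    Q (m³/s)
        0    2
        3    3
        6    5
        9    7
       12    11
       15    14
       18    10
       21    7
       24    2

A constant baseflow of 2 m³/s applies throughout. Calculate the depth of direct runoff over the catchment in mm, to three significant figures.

d ≈ 41.8 mm

Direct runoff: 0.0, 1.0, 3.0, 5.0, 9.0, 12.0, 8.0, 5.0, 0.0 m³/s; ΣQ_DR = 43.00 m³/s.
V = ΣQ_DR · Δt = 43.00 × 10800 s = 4.644 × 10^5 m³.
Over A = 11.1 km², depth = V / A = 41.8 mm.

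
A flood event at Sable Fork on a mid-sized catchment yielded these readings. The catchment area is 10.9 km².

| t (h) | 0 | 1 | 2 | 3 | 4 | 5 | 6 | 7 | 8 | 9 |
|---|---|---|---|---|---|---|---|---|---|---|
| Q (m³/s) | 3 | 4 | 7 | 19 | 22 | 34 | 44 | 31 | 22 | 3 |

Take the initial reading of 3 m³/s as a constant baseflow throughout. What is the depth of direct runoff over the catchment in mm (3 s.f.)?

d ≈ 52.5 mm

Direct runoff: 0.0, 1.0, 4.0, 16.0, 19.0, 31.0, 41.0, 28.0, 19.0, 0.0 m³/s; ΣQ_DR = 159.0 m³/s.
V = ΣQ_DR · Δt = 159.0 × 3600 s = 5.724 × 10^5 m³.
Over A = 10.9 km², depth = V / A = 52.5 mm.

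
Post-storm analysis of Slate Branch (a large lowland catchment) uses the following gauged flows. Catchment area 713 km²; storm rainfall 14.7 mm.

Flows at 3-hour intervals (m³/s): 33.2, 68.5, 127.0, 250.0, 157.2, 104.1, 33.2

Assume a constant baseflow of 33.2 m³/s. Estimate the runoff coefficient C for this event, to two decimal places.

C ≈ 0.56

ΣQ_DR = 540.8 m³/s; V = ΣQ_DR·Δt = 5.841 × 10^6 m³.
Runoff depth d = V / A = 8.192 mm.
C = d / P = 8.192 / 14.7 = 0.56.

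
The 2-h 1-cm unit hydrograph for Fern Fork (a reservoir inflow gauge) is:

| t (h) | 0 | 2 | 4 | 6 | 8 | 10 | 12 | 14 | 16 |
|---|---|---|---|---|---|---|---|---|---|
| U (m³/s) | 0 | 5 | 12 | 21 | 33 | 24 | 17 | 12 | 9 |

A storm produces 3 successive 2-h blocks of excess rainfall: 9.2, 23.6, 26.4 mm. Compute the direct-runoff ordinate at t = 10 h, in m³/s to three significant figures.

By discrete convolution, Q_j = Σ (P_i / 10 mm) · U_{j−i}.
At t = 10 h (j=5): Q = (9.2/10)·24 + (23.6/10)·33 + (26.4/10)·21 = 155 m³/s.

Q ≈ 155 m³/s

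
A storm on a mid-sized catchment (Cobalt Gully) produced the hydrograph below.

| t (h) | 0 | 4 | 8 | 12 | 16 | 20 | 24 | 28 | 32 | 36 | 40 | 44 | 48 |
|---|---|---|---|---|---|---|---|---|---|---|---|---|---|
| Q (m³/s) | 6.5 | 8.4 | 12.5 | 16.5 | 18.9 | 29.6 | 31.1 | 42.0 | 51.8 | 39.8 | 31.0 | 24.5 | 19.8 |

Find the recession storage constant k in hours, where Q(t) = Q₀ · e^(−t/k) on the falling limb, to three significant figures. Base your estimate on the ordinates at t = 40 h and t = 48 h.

k ≈ 17.8 h

On the falling limb, Q drops from 31.0 to 19.8 m³/s between t = 40 h and t = 48 h (Δt = 8 h).
k = −Δt / ln(Q₂/Q₁) = −8 / ln(19.8/31.0) = 17.8 h.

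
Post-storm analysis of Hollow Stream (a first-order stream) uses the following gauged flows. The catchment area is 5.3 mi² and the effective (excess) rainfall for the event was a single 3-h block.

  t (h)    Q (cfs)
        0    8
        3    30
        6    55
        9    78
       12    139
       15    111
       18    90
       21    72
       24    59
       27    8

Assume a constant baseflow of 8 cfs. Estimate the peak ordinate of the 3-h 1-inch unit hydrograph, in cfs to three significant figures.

U_p ≈ 262 cfs

Direct runoff: 0.0, 22.0, 47.0, 70.0, 131.0, 103.0, 82.0, 64.0, 51.0, 0.0 cfs; ΣQ_DR = 570.0 cfs, peak = 131.0 cfs.
Runoff depth d = ΣQ_DR·Δt / A = 570.0 × 10800 / (5.3 mi²) = 0.5000 in.
The 1-inch UH is the DRH scaled by (1 in)/d, so U_p = 131.0 × 1/0.5000 = 262 cfs.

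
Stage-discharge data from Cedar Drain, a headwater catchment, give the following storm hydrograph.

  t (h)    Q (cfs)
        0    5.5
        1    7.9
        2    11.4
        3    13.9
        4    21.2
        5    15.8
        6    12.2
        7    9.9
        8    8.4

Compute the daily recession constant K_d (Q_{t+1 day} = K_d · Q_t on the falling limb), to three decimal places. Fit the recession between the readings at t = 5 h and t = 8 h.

Between t = 5 h and t = 8 h the flow falls from 15.8 to 8.4 cfs over 3×1 h = 3 h.
Per-interval ratio K = (8.4/15.8)^(1/3) = 0.8101; K_d = K^(24/1) = 0.006.

K_d ≈ 0.006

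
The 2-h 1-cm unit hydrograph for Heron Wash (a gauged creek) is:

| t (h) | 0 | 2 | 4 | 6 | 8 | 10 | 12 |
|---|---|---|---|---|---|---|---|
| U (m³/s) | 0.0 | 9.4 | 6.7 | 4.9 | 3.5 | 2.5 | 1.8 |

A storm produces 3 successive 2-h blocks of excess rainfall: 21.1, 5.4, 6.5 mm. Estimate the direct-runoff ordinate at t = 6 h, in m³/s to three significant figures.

Q ≈ 20.1 m³/s

By discrete convolution, Q_j = Σ (P_i / 10 mm) · U_{j−i}.
At t = 6 h (j=3): Q = (21.1/10)·4.9 + (5.4/10)·6.7 + (6.5/10)·9.4 = 20.1 m³/s.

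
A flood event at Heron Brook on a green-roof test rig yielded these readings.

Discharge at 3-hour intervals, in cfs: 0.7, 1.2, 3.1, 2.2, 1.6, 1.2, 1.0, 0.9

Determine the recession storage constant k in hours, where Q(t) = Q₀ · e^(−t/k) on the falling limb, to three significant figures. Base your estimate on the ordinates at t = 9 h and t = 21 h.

On the falling limb, Q drops from 2.2 to 0.9 cfs between t = 9 h and t = 21 h (Δt = 12 h).
k = −Δt / ln(Q₂/Q₁) = −12 / ln(0.9/2.2) = 13.4 h.

k ≈ 13.4 h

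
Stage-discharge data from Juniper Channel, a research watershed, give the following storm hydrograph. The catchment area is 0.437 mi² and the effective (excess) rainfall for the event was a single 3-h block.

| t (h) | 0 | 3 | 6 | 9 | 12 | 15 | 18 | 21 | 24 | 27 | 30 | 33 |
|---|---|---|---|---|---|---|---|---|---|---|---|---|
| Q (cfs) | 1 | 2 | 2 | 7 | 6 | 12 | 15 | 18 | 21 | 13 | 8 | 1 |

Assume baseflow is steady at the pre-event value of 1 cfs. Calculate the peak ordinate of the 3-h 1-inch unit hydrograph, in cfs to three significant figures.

Direct runoff: 0.0, 1.0, 1.0, 6.0, 5.0, 11.0, 14.0, 17.0, 20.0, 12.0, 7.0, 0.0 cfs; ΣQ_DR = 94.00 cfs, peak = 20.0 cfs.
Runoff depth d = ΣQ_DR·Δt / A = 94.00 × 10800 / (0.437 mi²) = 1.000 in.
The 1-inch UH is the DRH scaled by (1 in)/d, so U_p = 20.0 × 1/1.000 = 20.0 cfs.

U_p ≈ 20.0 cfs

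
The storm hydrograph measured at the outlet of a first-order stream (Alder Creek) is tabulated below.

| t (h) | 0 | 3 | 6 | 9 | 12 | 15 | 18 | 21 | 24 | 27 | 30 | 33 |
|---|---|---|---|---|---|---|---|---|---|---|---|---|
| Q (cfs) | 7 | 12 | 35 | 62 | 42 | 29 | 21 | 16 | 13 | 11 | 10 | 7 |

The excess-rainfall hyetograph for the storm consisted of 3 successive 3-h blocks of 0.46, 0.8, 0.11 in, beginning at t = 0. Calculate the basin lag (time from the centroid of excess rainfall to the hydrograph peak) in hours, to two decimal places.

t_L ≈ 5.27 h

Centroid of excess rainfall: t_c = Σ P_i·t̄_i / ΣP_i = 3.7336 h (block centres at 1.5, 4.5, 7.5 h).
Hydrograph peak occurs at t = 9 h, so basin lag t_L = 9 − 3.7336 = 5.27 h.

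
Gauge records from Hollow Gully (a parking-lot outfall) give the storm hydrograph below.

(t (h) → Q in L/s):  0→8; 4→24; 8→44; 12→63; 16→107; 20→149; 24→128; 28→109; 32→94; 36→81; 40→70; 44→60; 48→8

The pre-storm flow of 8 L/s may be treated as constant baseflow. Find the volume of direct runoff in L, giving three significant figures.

V ≈ 1.21 × 10^7 L

Direct-runoff ordinates (Q − Q_b): 0.0, 16.0, 36.0, 55.0, 99.0, 141.0, 120.0, 101.0, 86.0, 73.0, 62.0, 52.0, 0.0 L/s.
ΣQ_DR = 841.0 L/s.
With Δt = 4 h = 14400 s, V = ΣQ_DR · Δt = 841.0 × 14400 = 1.21 × 10^7 L.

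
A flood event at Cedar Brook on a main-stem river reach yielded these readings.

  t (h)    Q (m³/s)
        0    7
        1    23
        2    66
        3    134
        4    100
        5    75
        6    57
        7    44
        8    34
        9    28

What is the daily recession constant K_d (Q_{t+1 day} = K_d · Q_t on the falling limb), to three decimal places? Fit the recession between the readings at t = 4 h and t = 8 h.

K_d ≈ 0.002

Between t = 4 h and t = 8 h the flow falls from 100 to 34 m³/s over 4×1 h = 4 h.
Per-interval ratio K = (34/100)^(1/4) = 0.7636; K_d = K^(24/1) = 0.002.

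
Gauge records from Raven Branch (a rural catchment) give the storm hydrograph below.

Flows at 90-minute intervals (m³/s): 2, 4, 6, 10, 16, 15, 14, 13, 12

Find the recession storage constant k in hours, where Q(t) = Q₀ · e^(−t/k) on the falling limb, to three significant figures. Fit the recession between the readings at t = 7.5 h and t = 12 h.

On the falling limb, Q drops from 15 to 12 m³/s between t = 7.5 h and t = 12 h (Δt = 4.5 h).
k = −Δt / ln(Q₂/Q₁) = −4.5 / ln(12/15) = 20.2 h.

k ≈ 20.2 h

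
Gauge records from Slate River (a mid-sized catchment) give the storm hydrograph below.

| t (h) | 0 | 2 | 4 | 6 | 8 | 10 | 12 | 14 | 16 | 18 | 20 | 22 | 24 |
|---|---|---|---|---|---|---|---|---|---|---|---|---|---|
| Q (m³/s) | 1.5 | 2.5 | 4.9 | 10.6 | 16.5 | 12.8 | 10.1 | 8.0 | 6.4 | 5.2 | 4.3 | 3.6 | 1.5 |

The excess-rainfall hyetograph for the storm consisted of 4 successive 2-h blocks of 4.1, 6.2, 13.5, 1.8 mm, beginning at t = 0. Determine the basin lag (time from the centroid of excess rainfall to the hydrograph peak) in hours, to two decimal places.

Centroid of excess rainfall: t_c = Σ P_i·t̄_i / ΣP_i = 4.0156 h (block centres at 1, 3, 5, 7 h).
Hydrograph peak occurs at t = 8 h, so basin lag t_L = 8 − 4.0156 = 3.98 h.

t_L ≈ 3.98 h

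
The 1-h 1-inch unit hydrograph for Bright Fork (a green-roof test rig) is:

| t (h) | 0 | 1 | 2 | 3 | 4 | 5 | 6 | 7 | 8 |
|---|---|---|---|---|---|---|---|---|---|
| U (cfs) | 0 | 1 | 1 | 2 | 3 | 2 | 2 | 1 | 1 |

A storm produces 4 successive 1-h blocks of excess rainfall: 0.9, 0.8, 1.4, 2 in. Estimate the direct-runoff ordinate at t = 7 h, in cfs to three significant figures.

By discrete convolution, Q_j = Σ (P_i / 1 in) · U_{j−i}.
At t = 7 h (j=7): Q = (0.9/1)·1 + (0.8/1)·2 + (1.4/1)·2 + (2/1)·3 = 11.3 cfs.

Q ≈ 11.3 cfs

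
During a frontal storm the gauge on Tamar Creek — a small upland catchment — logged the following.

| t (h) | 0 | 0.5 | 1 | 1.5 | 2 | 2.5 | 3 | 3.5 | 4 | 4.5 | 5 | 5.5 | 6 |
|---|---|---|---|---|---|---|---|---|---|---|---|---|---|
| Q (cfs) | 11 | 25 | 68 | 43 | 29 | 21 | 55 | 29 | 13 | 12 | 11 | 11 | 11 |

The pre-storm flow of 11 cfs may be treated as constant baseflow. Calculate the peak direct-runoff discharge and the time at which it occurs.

Subtracting baseflow gives direct-runoff ordinates: 0.0, 14.0, 57.0, 32.0, 18.0, 10.0, 44.0, 18.0, 2.0, 1.0, 0.0, 0.0, 0.0 cfs.
The maximum is 57.0 cfs, occurring at the reading for t = 1 h.

Q_p = 57.0 cfs at t = 1 h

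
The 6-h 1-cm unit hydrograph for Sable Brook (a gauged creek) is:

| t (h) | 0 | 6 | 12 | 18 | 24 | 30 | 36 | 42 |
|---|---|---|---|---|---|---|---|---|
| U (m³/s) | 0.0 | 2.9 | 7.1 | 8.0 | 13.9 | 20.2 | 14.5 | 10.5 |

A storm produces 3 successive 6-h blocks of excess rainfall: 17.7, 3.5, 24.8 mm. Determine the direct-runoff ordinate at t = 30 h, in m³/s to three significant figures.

By discrete convolution, Q_j = Σ (P_i / 10 mm) · U_{j−i}.
At t = 30 h (j=5): Q = (17.7/10)·20.2 + (3.5/10)·13.9 + (24.8/10)·8.0 = 60.5 m³/s.

Q ≈ 60.5 m³/s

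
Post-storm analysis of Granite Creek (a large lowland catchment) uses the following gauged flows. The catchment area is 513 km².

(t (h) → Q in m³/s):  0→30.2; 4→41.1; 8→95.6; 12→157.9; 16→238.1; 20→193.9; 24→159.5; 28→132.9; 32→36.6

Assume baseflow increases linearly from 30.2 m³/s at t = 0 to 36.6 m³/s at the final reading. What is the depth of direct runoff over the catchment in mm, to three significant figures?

Direct runoff: 0.00, 10.10, 63.80, 125.30, 204.70, 159.70, 124.50, 97.10, 0.00 m³/s; ΣQ_DR = 785.2 m³/s.
V = ΣQ_DR · Δt = 785.2 × 14400 s = 1.131 × 10^7 m³.
Over A = 513 km², depth = V / A = 22.0 mm.

d ≈ 22.0 mm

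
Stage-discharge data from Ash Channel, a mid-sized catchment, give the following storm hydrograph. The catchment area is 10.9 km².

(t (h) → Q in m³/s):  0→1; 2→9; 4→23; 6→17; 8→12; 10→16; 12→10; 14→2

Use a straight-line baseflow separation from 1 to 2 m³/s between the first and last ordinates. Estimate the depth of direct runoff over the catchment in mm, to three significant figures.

Direct runoff: 0.00, 7.86, 21.71, 15.57, 10.43, 14.29, 8.14, 0.00 m³/s; ΣQ_DR = 78.00 m³/s.
V = ΣQ_DR · Δt = 78.00 × 7200 s = 5.616 × 10^5 m³.
Over A = 10.9 km², depth = V / A = 51.5 mm.

d ≈ 51.5 mm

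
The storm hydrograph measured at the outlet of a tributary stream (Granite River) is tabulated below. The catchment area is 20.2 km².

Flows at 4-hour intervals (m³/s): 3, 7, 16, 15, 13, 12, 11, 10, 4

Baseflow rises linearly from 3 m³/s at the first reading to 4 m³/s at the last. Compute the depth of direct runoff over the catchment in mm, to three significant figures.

d ≈ 42.4 mm

Direct runoff: 0.00, 3.88, 12.75, 11.62, 9.50, 8.38, 7.25, 6.12, 0.00 m³/s; ΣQ_DR = 59.50 m³/s.
V = ΣQ_DR · Δt = 59.50 × 14400 s = 8.568 × 10^5 m³.
Over A = 20.2 km², depth = V / A = 42.4 mm.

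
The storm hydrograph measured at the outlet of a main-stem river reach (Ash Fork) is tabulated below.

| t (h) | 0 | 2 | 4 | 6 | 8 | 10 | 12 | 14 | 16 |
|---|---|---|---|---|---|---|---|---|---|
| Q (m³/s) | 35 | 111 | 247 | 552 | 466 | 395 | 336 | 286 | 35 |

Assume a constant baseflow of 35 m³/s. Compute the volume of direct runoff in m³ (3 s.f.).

Direct-runoff ordinates (Q − Q_b): 0.0, 76.0, 212.0, 517.0, 431.0, 360.0, 301.0, 251.0, 0.0 m³/s.
ΣQ_DR = 2148 m³/s.
With Δt = 2 h = 7200 s, V = ΣQ_DR · Δt = 2148 × 7200 = 1.55 × 10^7 m³.

V ≈ 1.55 × 10^7 m³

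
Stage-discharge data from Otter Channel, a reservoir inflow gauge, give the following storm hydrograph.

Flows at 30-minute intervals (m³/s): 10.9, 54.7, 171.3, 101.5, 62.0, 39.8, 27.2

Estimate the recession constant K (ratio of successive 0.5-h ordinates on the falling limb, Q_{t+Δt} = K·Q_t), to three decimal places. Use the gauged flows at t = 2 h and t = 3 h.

Using the recession-limb readings at t = 2 h and t = 3 h: Q falls from 62.0 to 27.2 m³/s over 2 intervals.
K = (Q₂/Q₁)^(1/2) = (27.2/62.0)^(1/2) = 0.662.

K ≈ 0.662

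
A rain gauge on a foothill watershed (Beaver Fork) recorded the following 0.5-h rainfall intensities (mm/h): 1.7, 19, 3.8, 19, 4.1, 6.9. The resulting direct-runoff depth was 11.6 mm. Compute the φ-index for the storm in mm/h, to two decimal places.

Only the 2 blocks with intensity above φ contribute runoff: 19, 19 mm/h.
Σ(I−φ)·Δt = d  ⇒  (19+19 − 2φ)·0.5 = 11.6
φ = (38.00 − 11.6/0.5) / 2 = 7.40 mm/h.

φ ≈ 7.40 mm/h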